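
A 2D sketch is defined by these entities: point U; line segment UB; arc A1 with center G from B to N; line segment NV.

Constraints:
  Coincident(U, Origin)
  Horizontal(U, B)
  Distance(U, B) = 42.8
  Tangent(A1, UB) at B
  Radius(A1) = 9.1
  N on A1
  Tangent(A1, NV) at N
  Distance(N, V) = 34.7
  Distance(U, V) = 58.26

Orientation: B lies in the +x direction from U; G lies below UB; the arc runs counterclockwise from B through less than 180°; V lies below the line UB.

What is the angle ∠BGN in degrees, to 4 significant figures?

96.21°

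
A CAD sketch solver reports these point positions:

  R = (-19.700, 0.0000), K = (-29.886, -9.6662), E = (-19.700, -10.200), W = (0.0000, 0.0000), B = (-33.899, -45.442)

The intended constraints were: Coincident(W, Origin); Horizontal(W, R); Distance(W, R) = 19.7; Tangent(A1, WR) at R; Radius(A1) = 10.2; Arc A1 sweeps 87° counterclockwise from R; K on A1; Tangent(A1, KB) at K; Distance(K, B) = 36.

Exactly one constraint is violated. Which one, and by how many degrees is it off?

Tangent(A1, KB) at K — off by 3.40°.

W = (0.00, 0.00) ✓; W.y = 0.00, R.y = 0.00 ✓; |WR| = 19.70 ✓; ∠(ER, RW) = 90.00° ✓; |ER| = 10.20 ✓; bearing(E→K) − bearing(E→R) = 87.00° ✓; |EK| = 10.20 ✓; ∠(EK, KB) = 93.40° ✗; |KB| = 36.00 ✓.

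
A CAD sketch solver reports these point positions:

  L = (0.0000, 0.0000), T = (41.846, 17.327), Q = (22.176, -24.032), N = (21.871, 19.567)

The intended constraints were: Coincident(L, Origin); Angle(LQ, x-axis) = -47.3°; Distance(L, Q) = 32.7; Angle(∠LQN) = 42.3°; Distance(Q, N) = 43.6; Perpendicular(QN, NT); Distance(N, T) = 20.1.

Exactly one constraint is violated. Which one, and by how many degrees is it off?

Perpendicular(QN, NT) — off by 6.80°.

L = (0.00, 0.00) ✓; LQ at -47.30° ✓; |LQ| = 32.70 ✓; ∠LQN = 42.30° ✓; |QN| = 43.60 ✓; ∠(QN, NT) = 96.80° ✗; |NT| = 20.10 ✓.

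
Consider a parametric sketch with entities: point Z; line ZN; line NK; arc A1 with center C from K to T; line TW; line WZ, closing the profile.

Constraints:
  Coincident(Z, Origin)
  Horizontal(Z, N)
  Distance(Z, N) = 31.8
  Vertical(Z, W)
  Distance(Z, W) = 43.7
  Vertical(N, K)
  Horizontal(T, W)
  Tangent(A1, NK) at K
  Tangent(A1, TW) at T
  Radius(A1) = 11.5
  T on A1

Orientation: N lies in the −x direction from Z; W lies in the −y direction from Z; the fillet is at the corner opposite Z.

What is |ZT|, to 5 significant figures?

48.185

Z is at the origin; ZN is horizontal with |ZN| = 31.8 and N on the −x side, so N = (-31.800, 0.0000). ZW is vertical with |ZW| = 43.7 and W on the −y side, so W = (0.0000, -43.700). The virtual corner opposite Z is at (-31.800, -43.700). Since A1 is tangent to NK there, CK ⟂ NK and the tangent condition forces CT to be normal to TW, with radius 11.5, so the center C sits 11.5 in from both sides at C = (-20.300, -32.200). That places the tangent points at K = (-31.800, -32.200) on NK and T = (-20.300, -43.700) on TW. Then |ZT| = |T − Z| = 48.185.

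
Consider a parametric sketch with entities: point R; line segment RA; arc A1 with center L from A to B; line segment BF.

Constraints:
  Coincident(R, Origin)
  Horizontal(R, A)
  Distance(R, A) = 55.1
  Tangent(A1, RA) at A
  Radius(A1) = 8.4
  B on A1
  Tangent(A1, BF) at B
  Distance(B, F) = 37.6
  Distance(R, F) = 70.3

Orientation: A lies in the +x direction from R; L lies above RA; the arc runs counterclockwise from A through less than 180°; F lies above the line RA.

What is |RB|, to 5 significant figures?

64.067

R is at the origin; R and A share the same y with |RA| = 55.1 and A on the +x side, so A = (55.100, 0.0000). A1 meets RA tangentially, so LA is at right angles to RA, so L = A + (0, 8.4) = (55.100, 8.4000). Since LB ⟂ BF (tangency), |LF| = √(8.4² + 37.6²) = 38.527 regardless of where B sits on A1. So F lies on both circle(R, 70.3) and circle(L, 38.527); the above-RA intersection is F = (52.428, 46.834). B is the foot of the tangent from F: B = (63.151, 10.796).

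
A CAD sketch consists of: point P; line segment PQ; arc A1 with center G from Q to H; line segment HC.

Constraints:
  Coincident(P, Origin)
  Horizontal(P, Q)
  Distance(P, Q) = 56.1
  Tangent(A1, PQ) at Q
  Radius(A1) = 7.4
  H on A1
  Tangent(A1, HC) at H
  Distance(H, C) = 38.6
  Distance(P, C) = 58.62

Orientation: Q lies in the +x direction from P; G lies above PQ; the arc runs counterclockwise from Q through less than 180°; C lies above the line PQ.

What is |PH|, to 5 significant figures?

63.216

Checks: P = (0.00, 0.00) ✓; P.y = 0.00, Q.y = 0.00 ✓; |GH| = 7.400 ✓; ∠(GH, HC) = 90.00° ✓; |HC| = 38.60 ✓; |PC| = 58.62 ✓.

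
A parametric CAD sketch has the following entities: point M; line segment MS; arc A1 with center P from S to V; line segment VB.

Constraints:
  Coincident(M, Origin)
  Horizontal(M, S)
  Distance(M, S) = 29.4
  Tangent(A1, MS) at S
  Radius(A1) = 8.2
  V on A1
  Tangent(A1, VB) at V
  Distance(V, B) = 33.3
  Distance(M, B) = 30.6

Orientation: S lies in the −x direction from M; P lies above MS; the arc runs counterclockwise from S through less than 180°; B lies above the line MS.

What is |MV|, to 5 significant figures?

23.001

Checks: |PV| = 8.200 ✓; ∠(PV, VB) = 90.00° ✓; |VB| = 33.30 ✓; |MB| = 30.60 ✓.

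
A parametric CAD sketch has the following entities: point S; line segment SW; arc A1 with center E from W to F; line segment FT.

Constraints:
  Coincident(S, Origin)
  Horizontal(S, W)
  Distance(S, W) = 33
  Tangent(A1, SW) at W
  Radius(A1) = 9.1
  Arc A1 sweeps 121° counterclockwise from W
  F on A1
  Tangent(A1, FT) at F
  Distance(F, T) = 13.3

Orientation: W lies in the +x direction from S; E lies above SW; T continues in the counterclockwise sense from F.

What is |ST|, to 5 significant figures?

42.273

S is at the origin; SW is horizontal with |SW| = 33.0 and W on the +x side, so W = (33.000, 0.0000). Since A1 is tangent to SW there, EW ⟂ SW, so E = W + (0, 9.1) = (33.000, 9.1000). On A1, W sits at bearing -90° from E; a 121° counterclockwise sweep puts F at bearing 31°, so F = E + 9.1·(cos 31°, sin 31°) = (40.800, 13.787). Tangency of A1 to FT means the radius EF is perpendicular to FT, so FT runs along (−sin 31°, cos 31°); with |FT| = 13.3, T = (33.950, 25.187). Then |ST| = |T − S| = 42.273.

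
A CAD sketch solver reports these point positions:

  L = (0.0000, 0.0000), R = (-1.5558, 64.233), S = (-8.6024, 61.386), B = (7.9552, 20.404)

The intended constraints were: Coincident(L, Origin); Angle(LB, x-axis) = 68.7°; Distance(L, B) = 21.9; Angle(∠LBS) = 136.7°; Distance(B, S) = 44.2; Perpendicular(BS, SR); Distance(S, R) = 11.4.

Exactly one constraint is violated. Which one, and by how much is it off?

Distance(S, R) = 11.4 — off by 3.80.

L = (0.00, 0.00) ✓; LB at 68.70° ✓; |LB| = 21.90 ✓; ∠LBS = 136.7° ✓; |BS| = 44.20 ✓; ∠(BS, SR) = 90.00° ✓; |SR| = 7.600 ✗.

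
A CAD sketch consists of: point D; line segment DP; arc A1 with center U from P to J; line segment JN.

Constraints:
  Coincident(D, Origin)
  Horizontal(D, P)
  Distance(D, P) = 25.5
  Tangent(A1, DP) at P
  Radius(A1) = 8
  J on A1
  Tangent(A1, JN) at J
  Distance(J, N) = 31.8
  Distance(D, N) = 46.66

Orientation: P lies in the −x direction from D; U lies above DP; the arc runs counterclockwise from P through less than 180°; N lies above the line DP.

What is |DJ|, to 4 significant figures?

19.92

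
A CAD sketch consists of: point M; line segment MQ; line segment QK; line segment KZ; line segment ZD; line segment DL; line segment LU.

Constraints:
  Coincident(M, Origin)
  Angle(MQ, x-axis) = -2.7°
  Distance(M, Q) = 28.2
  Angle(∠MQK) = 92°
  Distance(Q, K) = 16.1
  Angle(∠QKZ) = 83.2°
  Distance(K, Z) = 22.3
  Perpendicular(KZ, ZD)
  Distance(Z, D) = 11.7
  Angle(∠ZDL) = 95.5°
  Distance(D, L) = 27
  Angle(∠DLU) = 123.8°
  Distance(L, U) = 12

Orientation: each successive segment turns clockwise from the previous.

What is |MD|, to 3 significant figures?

7.94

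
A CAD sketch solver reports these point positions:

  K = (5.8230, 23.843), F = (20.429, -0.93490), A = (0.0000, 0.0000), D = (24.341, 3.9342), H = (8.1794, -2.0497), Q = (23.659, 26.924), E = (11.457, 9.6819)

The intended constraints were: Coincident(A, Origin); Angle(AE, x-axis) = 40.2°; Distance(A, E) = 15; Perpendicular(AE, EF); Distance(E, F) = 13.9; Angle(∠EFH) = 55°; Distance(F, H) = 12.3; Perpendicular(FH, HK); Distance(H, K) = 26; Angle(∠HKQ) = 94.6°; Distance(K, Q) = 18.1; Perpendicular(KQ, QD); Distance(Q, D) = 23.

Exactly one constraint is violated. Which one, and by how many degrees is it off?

Perpendicular(KQ, QD) — off by 8.10°.

A = (0.00, 0.00) ✓; AE at 40.20° ✓; |AE| = 15.00 ✓; ∠(AE, EF) = 90.00° ✓; |EF| = 13.90 ✓; ∠EFH = 55.00° ✓; |FH| = 12.30 ✓; ∠(FH, HK) = 90.00° ✓; |HK| = 26.00 ✓; ∠HKQ = 94.60° ✓; |KQ| = 18.10 ✓; ∠(KQ, QD) = 98.10° ✗; |QD| = 23.00 ✓.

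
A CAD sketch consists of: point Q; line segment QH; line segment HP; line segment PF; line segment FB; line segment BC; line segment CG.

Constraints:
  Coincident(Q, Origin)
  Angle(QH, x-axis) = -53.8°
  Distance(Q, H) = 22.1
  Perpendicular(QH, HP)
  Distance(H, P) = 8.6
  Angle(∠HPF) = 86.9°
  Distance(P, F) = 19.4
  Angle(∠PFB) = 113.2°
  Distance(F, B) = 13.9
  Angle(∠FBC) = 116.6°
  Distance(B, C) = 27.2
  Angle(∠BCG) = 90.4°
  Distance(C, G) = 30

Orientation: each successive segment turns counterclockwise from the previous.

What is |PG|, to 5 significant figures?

21.290

∠FBC = 116.6° gives BC at -100.50° from the x-axis; with |BC| = 27.2, C = (-10.607, -28.341). ∠BCG = 90.4° gives CG at -10.900° from the x-axis; with |CG| = 30.0, G = (18.852, -34.014). Then |PG| = |G − P| = 21.290.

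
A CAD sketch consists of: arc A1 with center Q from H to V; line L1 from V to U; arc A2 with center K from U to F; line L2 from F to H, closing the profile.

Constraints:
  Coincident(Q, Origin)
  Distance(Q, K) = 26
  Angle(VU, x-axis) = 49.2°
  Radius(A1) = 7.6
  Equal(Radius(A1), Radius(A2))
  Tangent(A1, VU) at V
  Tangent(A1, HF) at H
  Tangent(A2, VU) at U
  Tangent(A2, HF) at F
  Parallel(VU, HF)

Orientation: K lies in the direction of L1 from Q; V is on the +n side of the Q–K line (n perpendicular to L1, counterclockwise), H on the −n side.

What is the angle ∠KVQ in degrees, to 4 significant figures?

73.71°

Q is at the origin and K lies 26.0 along u from Q, so K = 26.0·u = (16.99, 19.68). Tangency of A1 to both parallel lines with radius 7.6 puts V and H at Q ± 7.6·n: V = (-5.753, 4.966), H = (5.753, -4.966). Then cos ∠KVQ = VK·VQ / (|VK||VQ|), giving 73.71°.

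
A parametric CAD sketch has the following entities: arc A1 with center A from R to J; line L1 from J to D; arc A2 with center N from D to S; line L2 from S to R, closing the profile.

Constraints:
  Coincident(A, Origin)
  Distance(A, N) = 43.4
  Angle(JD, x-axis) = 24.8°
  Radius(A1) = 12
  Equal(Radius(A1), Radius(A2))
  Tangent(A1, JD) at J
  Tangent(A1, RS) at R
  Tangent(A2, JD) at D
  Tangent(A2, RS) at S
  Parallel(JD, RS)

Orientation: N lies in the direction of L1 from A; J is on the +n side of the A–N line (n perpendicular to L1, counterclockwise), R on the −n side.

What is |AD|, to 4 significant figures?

45.03

The slot axis is L1's direction at 24.8°, so u = (cos 24.8°, sin 24.8°) = (0.9078, 0.4195) and n = (−sin 24.8°, cos 24.8°) = (-0.4195, 0.9078). A is at the origin and N lies 43.4 along u from A, so N = 43.4·u = (39.40, 18.20). Tangency of A1 to both parallel lines with radius 12.0 puts J and R at A ± 12.0·n: J = (-5.033, 10.89), R = (5.033, -10.89). Equal radii place D and S the same way about N: D = N + 12.0·n = (34.36, 29.10), S = N − 12.0·n = (44.43, 7.311). Then |AD| = |D − A| = 45.03.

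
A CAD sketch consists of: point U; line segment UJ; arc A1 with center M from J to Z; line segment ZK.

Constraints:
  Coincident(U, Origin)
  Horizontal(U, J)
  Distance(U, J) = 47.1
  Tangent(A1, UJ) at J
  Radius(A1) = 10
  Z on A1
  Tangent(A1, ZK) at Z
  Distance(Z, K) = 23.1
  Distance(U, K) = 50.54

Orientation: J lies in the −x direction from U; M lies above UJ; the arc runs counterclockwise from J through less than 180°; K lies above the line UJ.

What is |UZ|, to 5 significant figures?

38.521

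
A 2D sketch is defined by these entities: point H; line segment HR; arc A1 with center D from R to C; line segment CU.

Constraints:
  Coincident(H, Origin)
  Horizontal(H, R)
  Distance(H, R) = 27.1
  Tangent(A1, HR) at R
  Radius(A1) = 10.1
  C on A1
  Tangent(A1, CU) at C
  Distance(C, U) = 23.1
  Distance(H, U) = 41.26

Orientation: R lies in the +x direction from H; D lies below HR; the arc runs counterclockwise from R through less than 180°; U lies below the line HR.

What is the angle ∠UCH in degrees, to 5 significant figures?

137.67°

H is at the origin; HR is horizontal with |HR| = 27.1 and R on the +x side, so R = (27.100, 0.0000). Tangency of A1 to HR means the radius DR is perpendicular to HR, so D = R + (0, -10.1) = (27.100, -10.100). Since DC ⟂ CU (tangency), |DU| = √(10.1² + 23.1²) = 25.212 regardless of where C sits on A1. So U lies on both circle(H, 41.26) and circle(D, 25.212); the below-HR intersection is U = (22.138, -34.818). C is the foot of the tangent from U: C = (17.231, -12.246).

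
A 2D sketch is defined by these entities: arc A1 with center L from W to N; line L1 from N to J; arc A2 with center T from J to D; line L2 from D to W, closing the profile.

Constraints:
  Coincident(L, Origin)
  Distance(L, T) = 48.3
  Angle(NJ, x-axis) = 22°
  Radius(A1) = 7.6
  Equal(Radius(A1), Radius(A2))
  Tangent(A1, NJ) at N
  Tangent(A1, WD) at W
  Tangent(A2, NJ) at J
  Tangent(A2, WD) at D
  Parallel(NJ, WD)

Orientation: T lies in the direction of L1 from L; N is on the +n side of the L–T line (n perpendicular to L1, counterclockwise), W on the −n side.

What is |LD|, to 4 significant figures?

48.89

The slot axis is L1's direction at 22.0°, so u = (cos 22.0°, sin 22.0°) = (0.9272, 0.3746) and n = (−sin 22.0°, cos 22.0°) = (-0.3746, 0.9272). L is at the origin and T lies 48.3 along u from L, so T = 48.3·u = (44.78, 18.09). Tangency of A1 to both parallel lines with radius 7.6 puts N and W at L ± 7.6·n: N = (-2.847, 7.047), W = (2.847, -7.047). Equal radii place J and D the same way about T: J = T + 7.6·n = (41.94, 25.14), D = T − 7.6·n = (47.63, 11.05). Then |LD| = |D − L| = 48.89.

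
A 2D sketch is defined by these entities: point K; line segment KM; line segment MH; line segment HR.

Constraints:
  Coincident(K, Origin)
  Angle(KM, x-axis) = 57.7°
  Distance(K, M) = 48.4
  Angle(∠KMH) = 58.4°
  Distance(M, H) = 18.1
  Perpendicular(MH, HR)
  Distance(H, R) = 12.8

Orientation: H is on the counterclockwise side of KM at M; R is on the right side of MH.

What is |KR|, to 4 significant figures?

54.51

∠KMH = 58.4°, so MH runs at 57.7° + (180° − 58.4°) = 179.3° from the x-axis; with |MH| = 18.1, H = M + 18.1·(cos 179.3°, sin 179.3°) = (7.764, 41.13). MH is perpendicular to HR; with |HR| = 12.8 on the right of MH, R = H + 12.8·(0.01222, 0.9999) = (7.920, 53.93). Then |KR| = |R − K| = 54.51.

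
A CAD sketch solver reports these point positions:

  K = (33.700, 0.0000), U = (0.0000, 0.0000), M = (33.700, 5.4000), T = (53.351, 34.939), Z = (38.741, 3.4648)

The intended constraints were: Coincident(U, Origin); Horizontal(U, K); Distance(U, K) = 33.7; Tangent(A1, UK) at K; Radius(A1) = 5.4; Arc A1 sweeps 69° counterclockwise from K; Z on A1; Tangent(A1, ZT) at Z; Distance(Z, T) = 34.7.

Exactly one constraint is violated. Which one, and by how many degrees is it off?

Tangent(A1, ZT) at Z — off by 3.90°.

U = (0.00, 0.00) ✓; U.y = 0.00, K.y = 0.00 ✓; |UK| = 33.70 ✓; ∠(MK, KU) = 90.00° ✓; |MK| = 5.400 ✓; bearing(M→Z) − bearing(M→K) = 69.00° ✓; |MZ| = 5.400 ✓; ∠(MZ, ZT) = 93.90° ✗; |ZT| = 34.70 ✓.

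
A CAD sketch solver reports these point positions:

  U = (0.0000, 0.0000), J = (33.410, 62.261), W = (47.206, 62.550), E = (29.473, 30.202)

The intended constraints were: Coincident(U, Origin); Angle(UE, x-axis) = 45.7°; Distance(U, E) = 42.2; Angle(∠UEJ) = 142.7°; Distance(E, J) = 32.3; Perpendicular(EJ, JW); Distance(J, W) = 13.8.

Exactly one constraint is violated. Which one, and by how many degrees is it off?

Perpendicular(EJ, JW) — off by 8.20°.

U = (0.00, 0.00) ✓; UE at 45.70° ✓; |UE| = 42.20 ✓; ∠UEJ = 142.7° ✓; |EJ| = 32.30 ✓; ∠(EJ, JW) = 81.80° ✗; |JW| = 13.80 ✓.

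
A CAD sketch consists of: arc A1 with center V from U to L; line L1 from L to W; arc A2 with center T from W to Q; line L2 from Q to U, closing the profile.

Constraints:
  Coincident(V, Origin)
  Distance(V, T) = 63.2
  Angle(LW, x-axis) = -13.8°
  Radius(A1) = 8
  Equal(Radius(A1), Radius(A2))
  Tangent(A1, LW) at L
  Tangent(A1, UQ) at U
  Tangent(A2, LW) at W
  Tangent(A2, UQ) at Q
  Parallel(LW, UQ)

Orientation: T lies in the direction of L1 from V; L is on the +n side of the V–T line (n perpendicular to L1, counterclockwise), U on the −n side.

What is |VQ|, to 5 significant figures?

63.704

Tangency of A1 to both parallel lines with radius 8.0 puts L and U at V ± 8.0·n: L = (1.9083, 7.7691), U = (-1.9083, -7.7691). Equal radii place W and Q the same way about T: W = T + 8.0·n = (63.284, -7.3062), Q = T − 8.0·n = (59.467, -22.844). Then |VQ| = |Q − V| = 63.704.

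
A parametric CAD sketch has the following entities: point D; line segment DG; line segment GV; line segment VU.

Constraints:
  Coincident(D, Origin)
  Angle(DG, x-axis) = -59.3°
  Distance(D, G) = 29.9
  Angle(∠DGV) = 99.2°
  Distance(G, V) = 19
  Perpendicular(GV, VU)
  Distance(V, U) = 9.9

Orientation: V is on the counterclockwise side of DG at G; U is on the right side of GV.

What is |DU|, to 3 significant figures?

46.0

D is at the origin; DG runs at -59.3° with length 29.9, so G = 29.9·(cos -59.3°, sin -59.3°) = (15.3, -25.7). ∠DGV = 99.2°, so GV runs at -59.3° + (180° − 99.2°) = 21.5° from the x-axis; with |GV| = 19.0, V = G + 19.0·(cos 21.5°, sin 21.5°) = (32.9, -18.7). GV ⟂ VU; with |VU| = 9.9 on the right of GV, U = V + 9.9·(0.367, -0.930) = (36.6, -28.0). Then |DU| = |U − D| = 46.0.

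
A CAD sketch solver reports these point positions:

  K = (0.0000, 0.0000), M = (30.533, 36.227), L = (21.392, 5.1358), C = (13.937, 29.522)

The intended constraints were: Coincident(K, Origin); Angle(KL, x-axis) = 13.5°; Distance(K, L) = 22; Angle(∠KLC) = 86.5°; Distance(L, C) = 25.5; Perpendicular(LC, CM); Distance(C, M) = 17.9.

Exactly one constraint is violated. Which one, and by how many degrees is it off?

Perpendicular(LC, CM) — off by 5.00°.

K = (0.00, 0.00) ✓; KL at 13.50° ✓; |KL| = 22.00 ✓; ∠KLC = 86.50° ✓; |LC| = 25.50 ✓; ∠(LC, CM) = 85.00° ✗; |CM| = 17.90 ✓.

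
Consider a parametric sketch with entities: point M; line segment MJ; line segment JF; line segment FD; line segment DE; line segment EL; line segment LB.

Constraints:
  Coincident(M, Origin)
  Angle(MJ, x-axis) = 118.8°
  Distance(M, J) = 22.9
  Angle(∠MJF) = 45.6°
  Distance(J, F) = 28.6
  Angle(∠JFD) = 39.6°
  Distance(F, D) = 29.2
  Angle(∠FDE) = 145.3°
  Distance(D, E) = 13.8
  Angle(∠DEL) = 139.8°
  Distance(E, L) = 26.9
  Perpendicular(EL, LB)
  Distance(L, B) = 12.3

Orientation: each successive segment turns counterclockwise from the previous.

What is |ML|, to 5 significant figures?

47.206

∠FDE = 145.3° gives DE at 68.300° from the x-axis; with |DE| = 13.8, E = (10.125, 21.669). ∠DEL = 139.8° gives EL at 108.50° from the x-axis; with |EL| = 26.9, L = (1.5898, 47.179). Then |ML| = |L − M| = 47.206.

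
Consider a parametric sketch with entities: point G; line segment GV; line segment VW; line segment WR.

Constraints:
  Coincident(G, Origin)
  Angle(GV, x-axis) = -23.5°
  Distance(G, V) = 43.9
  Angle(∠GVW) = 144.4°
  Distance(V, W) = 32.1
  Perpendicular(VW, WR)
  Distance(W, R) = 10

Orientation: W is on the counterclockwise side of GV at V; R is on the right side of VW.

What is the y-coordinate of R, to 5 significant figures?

-20.554

G is at the origin; GV runs at -23.5° with length 43.9, so V = 43.9·(cos -23.5°, sin -23.5°) = (40.259, -17.505). ∠GVW = 144.4°, so VW runs at -23.5° + (180° − 144.4°) = 12.100° from the x-axis; with |VW| = 32.1, W = V + 32.1·(cos 12.100°, sin 12.100°) = (71.646, -10.776). The perpendicularity gives WR at right angles to VW; with |WR| = 10.0 on the right of VW, R = W + 10.0·(0.20962, -0.97778) = (73.742, -20.554). So R.y = -20.554.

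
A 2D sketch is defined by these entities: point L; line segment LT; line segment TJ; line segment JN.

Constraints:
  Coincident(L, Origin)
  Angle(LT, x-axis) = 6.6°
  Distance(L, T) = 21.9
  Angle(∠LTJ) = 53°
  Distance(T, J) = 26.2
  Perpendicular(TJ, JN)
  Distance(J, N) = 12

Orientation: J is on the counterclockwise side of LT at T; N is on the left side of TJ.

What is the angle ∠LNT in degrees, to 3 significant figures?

47.5°

L is at the origin; LT runs at 6.6° with length 21.9, so T = 21.9·(cos 6.6°, sin 6.6°) = (21.8, 2.52). ∠LTJ = 53.0°, so TJ runs at 6.6° + (180° − 53.0°) = 134° from the x-axis; with |TJ| = 26.2, J = T + 26.2·(cos 134°, sin 134°) = (3.69, 21.5). The perpendicularity gives JN at right angles to TJ; with |JN| = 12.0 on the left of TJ, N = J + 12.0·(-0.724, -0.690) = (-5.00, 13.2). Then cos ∠LNT = NL·NT / (|NL||NT|), giving 47.5°.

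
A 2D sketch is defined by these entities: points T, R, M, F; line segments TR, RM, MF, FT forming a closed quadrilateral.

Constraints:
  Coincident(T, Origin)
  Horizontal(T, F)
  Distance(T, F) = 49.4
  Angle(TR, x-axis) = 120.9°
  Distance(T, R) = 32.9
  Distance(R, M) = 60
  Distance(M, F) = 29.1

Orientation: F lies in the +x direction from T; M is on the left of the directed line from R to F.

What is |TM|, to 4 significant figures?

51.63

T is at the origin; TF is horizontal with |TF| = 49.4 and F in +x, so F = (49.4, 0). TR runs at 120.9° with |TR| = 32.9, so R = (-16.90, 28.23). M is determined by |RM| = 60.0 and |MF| = 29.1 together: it lies at the intersection of circle(R, 60.0) and circle(F, 29.1). With |RF| = 72.06, the foot of the radical line on RF is 55.13 from R and the perpendicular offset is √(60.0² − 55.13²) = 23.67. Taking the left-of-RF solution: M = (43.10, 28.41).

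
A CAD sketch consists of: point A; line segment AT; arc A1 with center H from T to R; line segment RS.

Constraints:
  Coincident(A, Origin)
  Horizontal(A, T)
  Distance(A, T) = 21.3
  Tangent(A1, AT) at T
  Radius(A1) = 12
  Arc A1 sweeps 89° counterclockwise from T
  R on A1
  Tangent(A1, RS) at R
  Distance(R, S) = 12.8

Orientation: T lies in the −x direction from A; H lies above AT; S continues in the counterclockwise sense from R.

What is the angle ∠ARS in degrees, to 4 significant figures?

140.7°

A is at the origin; A and T share the same y with |AT| = 21.3 and T on the −x side, so T = (-21.30, 0.000). Tangency of A1 to AT means the radius HT is perpendicular to AT, so H = T + (0, 12) = (-21.30, 12.00). On A1, T sits at bearing -90° from H; an 89° counterclockwise sweep puts R at bearing -1°, so R = H + 12.0·(cos -1°, sin -1°) = (-9.302, 11.79). Tangency of A1 to RS means the radius HR is perpendicular to RS, so RS runs along (−sin -1°, cos -1°); with |RS| = 12.8, S = (-9.078, 24.59). Then cos ∠ARS = RA·RS / (|RA||RS|), giving 140.7°.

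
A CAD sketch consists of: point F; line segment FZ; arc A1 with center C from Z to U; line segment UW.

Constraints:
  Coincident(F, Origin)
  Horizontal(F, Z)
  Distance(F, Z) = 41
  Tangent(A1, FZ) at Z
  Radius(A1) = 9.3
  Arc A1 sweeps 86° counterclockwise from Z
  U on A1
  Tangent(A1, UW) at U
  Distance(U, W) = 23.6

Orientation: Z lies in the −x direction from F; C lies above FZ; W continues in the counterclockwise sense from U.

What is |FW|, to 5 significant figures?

44.057

On A1, Z sits at bearing -90° from C; an 86° counterclockwise sweep puts U at bearing -4°, so U = C + 9.3·(cos -4°, sin -4°) = (-31.723, 8.6513). A1 meets UW tangentially, so CU is at right angles to UW, so UW runs along (−sin -4°, cos -4°); with |UW| = 23.6, W = (-30.076, 32.194). Then |FW| = |W − F| = 44.057.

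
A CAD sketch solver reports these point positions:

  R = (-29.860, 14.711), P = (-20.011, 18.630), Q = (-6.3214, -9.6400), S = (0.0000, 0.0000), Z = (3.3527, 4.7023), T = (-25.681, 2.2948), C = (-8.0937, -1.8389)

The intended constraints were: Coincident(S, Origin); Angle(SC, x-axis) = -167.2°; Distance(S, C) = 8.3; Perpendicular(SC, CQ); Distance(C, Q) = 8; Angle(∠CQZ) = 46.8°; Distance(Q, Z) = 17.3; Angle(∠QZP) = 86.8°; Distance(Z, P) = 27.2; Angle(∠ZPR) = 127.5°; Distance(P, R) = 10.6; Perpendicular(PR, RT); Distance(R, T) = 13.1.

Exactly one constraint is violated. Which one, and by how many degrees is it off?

Perpendicular(PR, RT) — off by 3.10°.

S = (0.00, 0.00) ✓; SC at -167.2° ✓; |SC| = 8.300 ✓; ∠(SC, CQ) = 90.00° ✓; |CQ| = 8.000 ✓; ∠CQZ = 46.80° ✓; |QZ| = 17.30 ✓; ∠QZP = 86.80° ✓; |ZP| = 27.20 ✓; ∠ZPR = 127.5° ✓; |PR| = 10.60 ✓; ∠(PR, RT) = 86.90° ✗; |RT| = 13.10 ✓.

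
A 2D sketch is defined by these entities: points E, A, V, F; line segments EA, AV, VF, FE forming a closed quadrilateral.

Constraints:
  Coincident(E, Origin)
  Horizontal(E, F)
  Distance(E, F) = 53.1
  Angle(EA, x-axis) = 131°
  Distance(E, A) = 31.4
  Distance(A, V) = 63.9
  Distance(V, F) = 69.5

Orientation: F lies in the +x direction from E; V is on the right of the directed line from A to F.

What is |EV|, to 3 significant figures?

38.6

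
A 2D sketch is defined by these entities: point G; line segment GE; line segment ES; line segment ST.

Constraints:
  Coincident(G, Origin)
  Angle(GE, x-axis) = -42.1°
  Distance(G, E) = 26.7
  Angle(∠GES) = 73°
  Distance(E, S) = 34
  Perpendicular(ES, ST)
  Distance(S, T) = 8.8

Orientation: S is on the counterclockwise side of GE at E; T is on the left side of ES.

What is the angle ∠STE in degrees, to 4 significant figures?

75.49°

G is at the origin; GE runs at -42.1° with length 26.7, so E = 26.7·(cos -42.1°, sin -42.1°) = (19.81, -17.90). ∠GES = 73.0°, so ES runs at -42.1° + (180° − 73.0°) = 64.90° from the x-axis; with |ES| = 34.0, S = E + 34.0·(cos 64.90°, sin 64.90°) = (34.23, 12.89). The perpendicularity gives ST at right angles to ES; with |ST| = 8.8 on the left of ES, T = S + 8.8·(-0.9056, 0.4242) = (26.26, 16.62). Then cos ∠STE = TS·TE / (|TS||TE|), giving 75.49°.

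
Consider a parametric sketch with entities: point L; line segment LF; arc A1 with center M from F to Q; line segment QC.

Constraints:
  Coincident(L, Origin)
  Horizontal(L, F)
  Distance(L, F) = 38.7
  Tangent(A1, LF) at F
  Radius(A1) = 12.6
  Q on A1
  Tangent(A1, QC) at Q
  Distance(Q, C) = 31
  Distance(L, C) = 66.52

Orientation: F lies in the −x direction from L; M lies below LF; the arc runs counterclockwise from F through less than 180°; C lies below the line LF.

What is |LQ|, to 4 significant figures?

52.96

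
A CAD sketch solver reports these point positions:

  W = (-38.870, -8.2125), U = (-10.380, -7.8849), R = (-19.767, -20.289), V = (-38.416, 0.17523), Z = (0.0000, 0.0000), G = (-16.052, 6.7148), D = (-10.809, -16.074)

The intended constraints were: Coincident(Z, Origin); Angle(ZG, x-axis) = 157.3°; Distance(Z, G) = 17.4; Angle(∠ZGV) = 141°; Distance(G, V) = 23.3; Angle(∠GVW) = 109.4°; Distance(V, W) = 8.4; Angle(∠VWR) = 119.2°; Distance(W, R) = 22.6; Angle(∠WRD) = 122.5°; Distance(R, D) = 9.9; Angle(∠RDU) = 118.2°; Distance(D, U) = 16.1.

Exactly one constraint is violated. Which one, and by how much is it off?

Distance(D, U) = 16.1 — off by 7.90.

Z = (0.00, 0.00) ✓; ZG at 157.3° ✓; |ZG| = 17.40 ✓; ∠ZGV = 141.0° ✓; |GV| = 23.30 ✓; ∠GVW = 109.4° ✓; |VW| = 8.400 ✓; ∠VWR = 119.2° ✓; |WR| = 22.60 ✓; ∠WRD = 122.5° ✓; |RD| = 9.900 ✓; ∠RDU = 118.2° ✓; |DU| = 8.200 ✗.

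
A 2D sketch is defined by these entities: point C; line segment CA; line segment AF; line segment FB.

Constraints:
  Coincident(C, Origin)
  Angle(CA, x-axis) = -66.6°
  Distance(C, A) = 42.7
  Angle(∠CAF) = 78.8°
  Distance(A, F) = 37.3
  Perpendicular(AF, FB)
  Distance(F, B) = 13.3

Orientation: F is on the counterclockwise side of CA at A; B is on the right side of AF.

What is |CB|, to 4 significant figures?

62.35

C is at the origin; CA runs at -66.6° with length 42.7, so A = 42.7·(cos -66.6°, sin -66.6°) = (16.96, -39.19). ∠CAF = 78.8°, so AF runs at -66.6° + (180° − 78.8°) = 34.60° from the x-axis; with |AF| = 37.3, F = A + 37.3·(cos 34.60°, sin 34.60°) = (47.66, -18.01). The perpendicularity gives FB at right angles to AF; with |FB| = 13.3 on the right of AF, B = F + 13.3·(0.5678, -0.8231) = (55.21, -28.96). Then |CB| = |B − C| = 62.35.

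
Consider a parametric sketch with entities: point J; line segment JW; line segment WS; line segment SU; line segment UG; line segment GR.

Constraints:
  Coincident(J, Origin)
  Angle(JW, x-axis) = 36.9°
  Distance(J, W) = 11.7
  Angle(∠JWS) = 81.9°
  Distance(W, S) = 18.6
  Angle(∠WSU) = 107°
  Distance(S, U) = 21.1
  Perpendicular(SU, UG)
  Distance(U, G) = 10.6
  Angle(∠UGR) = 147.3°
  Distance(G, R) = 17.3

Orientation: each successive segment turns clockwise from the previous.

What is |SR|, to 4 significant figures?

27.77

J is at the origin; JW runs at 36.9° with length 11.7, so W = (9.356, 7.025). ∠JWS = 81.9° gives WS at -61.20° from the x-axis; with |WS| = 18.6, S = (18.32, -9.274). ∠WSU = 107.0° gives SU at -134.2° from the x-axis; with |SU| = 21.1, U = (3.607, -24.40). SU is perpendicular to UG, so UG runs at 135.8°; with |UG| = 10.6, G = (-3.993, -17.01). ∠UGR = 147.3° gives GR at 103.1° from the x-axis; with |GR| = 17.3, R = (-7.914, -0.1615). Then |SR| = |R − S| = 27.77.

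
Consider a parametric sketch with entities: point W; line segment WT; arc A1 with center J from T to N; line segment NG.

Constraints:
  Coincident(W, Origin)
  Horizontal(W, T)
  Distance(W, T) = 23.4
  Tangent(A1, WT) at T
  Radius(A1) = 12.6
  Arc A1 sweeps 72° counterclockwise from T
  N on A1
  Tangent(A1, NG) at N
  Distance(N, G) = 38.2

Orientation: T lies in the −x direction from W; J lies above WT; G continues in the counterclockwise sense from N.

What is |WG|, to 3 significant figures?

45.0

On A1, T sits at bearing -90° from J; a 72° counterclockwise sweep puts N at bearing -18°, so N = J + 12.6·(cos -18°, sin -18°) = (-11.4, 8.71). Tangency of A1 to NG means the radius JN is perpendicular to NG, so NG runs along (−sin -18°, cos -18°); with |NG| = 38.2, G = (0.388, 45.0). Then |WG| = |G − W| = 45.0.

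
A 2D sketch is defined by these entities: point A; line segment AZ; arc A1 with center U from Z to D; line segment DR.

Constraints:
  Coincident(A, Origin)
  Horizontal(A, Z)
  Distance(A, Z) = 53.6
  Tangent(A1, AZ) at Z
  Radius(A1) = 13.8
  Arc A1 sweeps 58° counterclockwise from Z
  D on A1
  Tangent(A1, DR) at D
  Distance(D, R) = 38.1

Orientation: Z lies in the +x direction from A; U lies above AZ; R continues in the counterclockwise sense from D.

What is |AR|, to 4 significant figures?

93.88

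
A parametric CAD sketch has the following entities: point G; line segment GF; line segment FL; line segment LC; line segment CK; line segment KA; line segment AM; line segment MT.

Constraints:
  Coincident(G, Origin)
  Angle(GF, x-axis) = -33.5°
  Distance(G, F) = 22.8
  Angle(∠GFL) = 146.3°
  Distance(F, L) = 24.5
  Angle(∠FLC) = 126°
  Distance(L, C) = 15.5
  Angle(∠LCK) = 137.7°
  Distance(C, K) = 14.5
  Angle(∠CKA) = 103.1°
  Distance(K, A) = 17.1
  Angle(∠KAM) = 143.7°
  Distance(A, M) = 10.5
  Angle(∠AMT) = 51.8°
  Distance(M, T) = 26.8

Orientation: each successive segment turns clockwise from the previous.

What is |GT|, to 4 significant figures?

49.68

G is at the origin; GF runs at -33.5° with length 22.8, so F = (19.01, -12.58). ∠GFL = 146.3° gives FL at -67.20° from the x-axis; with |FL| = 24.5, L = (28.51, -35.17). ∠FLC = 126.0° gives LC at -121.2° from the x-axis; with |LC| = 15.5, C = (20.48, -48.43). ∠LCK = 137.7° gives CK at -163.5° from the x-axis; with |CK| = 14.5, K = (6.574, -52.55). ∠CKA = 103.1° gives KA at 119.6° from the x-axis; with |KA| = 17.1, A = (-1.872, -37.68). ∠KAM = 143.7° gives AM at 83.30° from the x-axis; with |AM| = 10.5, M = (-0.6469, -27.25). ∠AMT = 51.8° gives MT at -44.90° from the x-axis; with |MT| = 26.8, T = (18.34, -46.17). Then |GT| = |T − G| = 49.68.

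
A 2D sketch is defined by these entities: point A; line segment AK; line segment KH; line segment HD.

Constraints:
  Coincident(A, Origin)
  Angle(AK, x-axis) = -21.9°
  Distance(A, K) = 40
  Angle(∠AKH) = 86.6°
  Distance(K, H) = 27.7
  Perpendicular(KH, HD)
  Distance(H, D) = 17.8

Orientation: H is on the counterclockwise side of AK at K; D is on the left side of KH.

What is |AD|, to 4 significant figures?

33.63

A is at the origin; AK runs at -21.9° with length 40.0, so K = 40.0·(cos -21.9°, sin -21.9°) = (37.11, -14.92). ∠AKH = 86.6°, so KH runs at -21.9° + (180° − 86.6°) = 71.50° from the x-axis; with |KH| = 27.7, H = K + 27.7·(cos 71.50°, sin 71.50°) = (45.90, 11.35). The perpendicularity gives HD at right angles to KH; with |HD| = 17.8 on the left of KH, D = H + 17.8·(-0.9483, 0.3173) = (29.02, 17.00). Then |AD| = |D − A| = 33.63.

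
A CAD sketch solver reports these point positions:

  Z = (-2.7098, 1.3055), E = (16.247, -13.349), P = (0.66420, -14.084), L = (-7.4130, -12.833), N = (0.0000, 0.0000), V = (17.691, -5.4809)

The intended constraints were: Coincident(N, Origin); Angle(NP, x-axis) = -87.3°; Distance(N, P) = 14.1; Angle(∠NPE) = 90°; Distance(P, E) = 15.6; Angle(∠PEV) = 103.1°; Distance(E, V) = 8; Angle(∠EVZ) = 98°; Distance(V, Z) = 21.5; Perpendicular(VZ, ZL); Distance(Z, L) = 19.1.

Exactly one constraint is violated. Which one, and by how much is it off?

Distance(Z, L) = 19.1 — off by 4.20.

N = (0.00, 0.00) ✓; NP at -87.30° ✓; |NP| = 14.10 ✓; ∠NPE = 90.00° ✓; |PE| = 15.60 ✓; ∠PEV = 103.1° ✓; |EV| = 8.000 ✓; ∠EVZ = 98.00° ✓; |VZ| = 21.50 ✓; ∠(VZ, ZL) = 90.00° ✓; |ZL| = 14.90 ✗.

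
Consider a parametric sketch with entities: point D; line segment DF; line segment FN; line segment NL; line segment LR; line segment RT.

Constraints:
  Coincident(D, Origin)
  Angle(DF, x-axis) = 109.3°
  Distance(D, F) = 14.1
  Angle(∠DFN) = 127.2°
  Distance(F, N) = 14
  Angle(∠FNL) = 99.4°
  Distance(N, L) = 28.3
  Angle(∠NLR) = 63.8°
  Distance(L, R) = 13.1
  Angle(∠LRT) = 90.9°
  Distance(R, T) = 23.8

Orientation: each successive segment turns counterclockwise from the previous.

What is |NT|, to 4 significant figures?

1.872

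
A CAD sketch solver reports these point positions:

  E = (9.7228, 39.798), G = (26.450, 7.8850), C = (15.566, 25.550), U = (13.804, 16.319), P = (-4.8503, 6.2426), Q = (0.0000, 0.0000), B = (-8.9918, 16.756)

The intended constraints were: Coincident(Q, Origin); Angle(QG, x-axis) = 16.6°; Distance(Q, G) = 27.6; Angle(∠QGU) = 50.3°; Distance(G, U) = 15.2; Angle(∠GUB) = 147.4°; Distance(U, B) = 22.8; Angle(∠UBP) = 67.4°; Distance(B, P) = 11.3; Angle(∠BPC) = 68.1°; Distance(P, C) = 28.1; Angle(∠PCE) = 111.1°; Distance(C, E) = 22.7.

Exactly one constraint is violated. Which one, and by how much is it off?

Distance(C, E) = 22.7 — off by 7.30.

Q = (0.00, 0.00) ✓; QG at 16.60° ✓; |QG| = 27.60 ✓; ∠QGU = 50.30° ✓; |GU| = 15.20 ✓; ∠GUB = 147.4° ✓; |UB| = 22.80 ✓; ∠UBP = 67.40° ✓; |BP| = 11.30 ✓; ∠BPC = 68.10° ✓; |PC| = 28.10 ✓; ∠PCE = 111.1° ✓; |CE| = 15.40 ✗.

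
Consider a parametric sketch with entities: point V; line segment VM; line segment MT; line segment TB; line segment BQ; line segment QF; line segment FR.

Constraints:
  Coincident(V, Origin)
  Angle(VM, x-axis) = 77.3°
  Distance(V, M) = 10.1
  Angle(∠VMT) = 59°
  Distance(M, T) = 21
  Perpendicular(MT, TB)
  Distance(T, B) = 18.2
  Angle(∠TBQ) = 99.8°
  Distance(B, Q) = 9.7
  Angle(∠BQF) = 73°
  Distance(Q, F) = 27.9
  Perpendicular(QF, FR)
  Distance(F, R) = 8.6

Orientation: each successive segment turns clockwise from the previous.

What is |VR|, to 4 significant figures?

23.90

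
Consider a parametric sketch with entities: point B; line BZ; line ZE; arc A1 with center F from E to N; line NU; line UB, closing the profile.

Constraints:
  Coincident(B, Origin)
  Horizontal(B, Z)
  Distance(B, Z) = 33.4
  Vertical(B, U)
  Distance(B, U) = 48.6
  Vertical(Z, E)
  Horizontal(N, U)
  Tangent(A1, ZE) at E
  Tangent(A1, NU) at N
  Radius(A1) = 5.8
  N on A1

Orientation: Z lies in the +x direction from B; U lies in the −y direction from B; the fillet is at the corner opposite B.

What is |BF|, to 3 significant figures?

50.9

B is at the origin; B and Z share the same y with |BZ| = 33.4 and Z on the +x side, so Z = (33.4, 0.00). BU is vertical with |BU| = 48.6 and U on the −y side, so U = (0.00, -48.6). The virtual corner opposite B is at (33.4, -48.6). Tangency of A1 to ZE means the radius FE is perpendicular to ZE and tangency of A1 to NU means the radius FN is perpendicular to NU, with radius 5.8, so the center F sits 5.8 in from both sides at F = (27.6, -42.8). Then |BF| = |F − B| = 50.9.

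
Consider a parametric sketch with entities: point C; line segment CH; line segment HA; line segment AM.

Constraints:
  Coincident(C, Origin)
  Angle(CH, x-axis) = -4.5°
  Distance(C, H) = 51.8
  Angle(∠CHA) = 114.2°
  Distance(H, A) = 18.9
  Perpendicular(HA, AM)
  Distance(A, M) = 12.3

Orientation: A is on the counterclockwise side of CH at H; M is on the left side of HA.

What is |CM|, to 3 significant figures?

53.2

C is at the origin; CH runs at -4.5° with length 51.8, so H = 51.8·(cos -4.5°, sin -4.5°) = (51.6, -4.06). ∠CHA = 114.2°, so HA runs at -4.5° + (180° − 114.2°) = 61.3° from the x-axis; with |HA| = 18.9, A = H + 18.9·(cos 61.3°, sin 61.3°) = (60.7, 12.5). HA is perpendicular to AM; with |AM| = 12.3 on the left of HA, M = A + 12.3·(-0.877, 0.480) = (49.9, 18.4). Then |CM| = |M − C| = 53.2.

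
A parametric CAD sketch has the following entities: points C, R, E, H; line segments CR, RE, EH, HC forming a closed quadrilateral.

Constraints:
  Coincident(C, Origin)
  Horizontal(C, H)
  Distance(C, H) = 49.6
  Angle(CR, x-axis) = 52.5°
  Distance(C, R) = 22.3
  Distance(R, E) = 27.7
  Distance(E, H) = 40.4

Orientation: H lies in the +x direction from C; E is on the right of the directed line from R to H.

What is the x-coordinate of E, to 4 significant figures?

10.41

Checks: |RE| = 27.70 ✓; |EH| = 40.40 ✓.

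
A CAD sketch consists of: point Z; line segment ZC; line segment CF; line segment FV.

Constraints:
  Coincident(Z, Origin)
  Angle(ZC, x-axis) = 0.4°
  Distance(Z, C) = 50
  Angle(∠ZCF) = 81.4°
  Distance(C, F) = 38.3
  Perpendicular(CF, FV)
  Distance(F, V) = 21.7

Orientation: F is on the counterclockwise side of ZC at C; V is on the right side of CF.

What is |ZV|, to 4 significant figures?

77.53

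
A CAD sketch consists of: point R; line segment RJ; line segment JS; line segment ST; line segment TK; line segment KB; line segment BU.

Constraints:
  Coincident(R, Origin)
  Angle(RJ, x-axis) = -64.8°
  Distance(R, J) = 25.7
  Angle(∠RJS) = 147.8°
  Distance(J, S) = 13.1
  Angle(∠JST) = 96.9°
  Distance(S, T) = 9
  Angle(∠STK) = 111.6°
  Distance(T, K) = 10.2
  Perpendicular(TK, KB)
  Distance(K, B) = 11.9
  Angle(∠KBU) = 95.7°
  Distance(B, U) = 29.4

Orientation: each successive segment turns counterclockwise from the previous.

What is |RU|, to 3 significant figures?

52.9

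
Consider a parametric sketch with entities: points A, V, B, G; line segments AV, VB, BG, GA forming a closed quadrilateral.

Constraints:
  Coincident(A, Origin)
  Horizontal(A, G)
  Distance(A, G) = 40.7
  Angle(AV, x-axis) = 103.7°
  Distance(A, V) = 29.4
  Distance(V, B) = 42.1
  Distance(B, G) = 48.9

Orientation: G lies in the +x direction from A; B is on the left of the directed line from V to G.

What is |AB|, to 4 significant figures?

56.70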